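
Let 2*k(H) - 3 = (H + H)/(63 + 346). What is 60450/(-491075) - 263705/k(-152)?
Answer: -25072232636/107281 ≈ -2.3371e+5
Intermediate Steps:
k(H) = 3/2 + H/409 (k(H) = 3/2 + ((H + H)/(63 + 346))/2 = 3/2 + ((2*H)/409)/2 = 3/2 + ((2*H)*(1/409))/2 = 3/2 + (2*H/409)/2 = 3/2 + H/409)
60450/(-491075) - 263705/k(-152) = 60450/(-491075) - 263705/(3/2 + (1/409)*(-152)) = 60450*(-1/491075) - 263705/(3/2 - 152/409) = -186/1511 - 263705/923/818 = -186/1511 - 263705*818/923 = -186/1511 - 16593130/71 = -25072232636/107281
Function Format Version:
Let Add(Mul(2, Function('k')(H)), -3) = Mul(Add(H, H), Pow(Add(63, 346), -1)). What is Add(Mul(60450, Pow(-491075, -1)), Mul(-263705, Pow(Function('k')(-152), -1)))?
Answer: Rational(-25072232636, 107281) ≈ -2.3371e+5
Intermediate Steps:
Function('k')(H) = Add(Rational(3, 2), Mul(Rational(1, 409), H)) (Function('k')(H) = Add(Rational(3, 2), Mul(Rational(1, 2), Mul(Add(H, H), Pow(Add(63, 346), -1)))) = Add(Rational(3, 2), Mul(Rational(1, 2), Mul(Mul(2, H), Pow(409, -1)))) = Add(Rational(3, 2), Mul(Rational(1, 2), Mul(Mul(2, H), Rational(1, 409)))) = Add(Rational(3, 2), Mul(Rational(1, 2), Mul(Rational(2, 409), H))) = Add(Rational(3, 2), Mul(Rational(1, 409), H)))
Add(Mul(60450, Pow(-491075, -1)), Mul(-263705, Pow(Function('k')(-152), -1))) = Add(Mul(60450, Pow(-491075, -1)), Mul(-263705, Pow(Add(Rational(3, 2), Mul(Rational(1, 409), -152)), -1))) = Add(Mul(60450, Rational(-1, 491075)), Mul(-263705, Pow(Add(Rational(3, 2), Rational(-152, 409)), -1))) = Add(Rational(-186, 1511), Mul(-263705, Pow(Rational(923, 818), -1))) = Add(Rational(-186, 1511), Mul(-263705, Rational(818, 923))) = Add(Rational(-186, 1511), Rational(-16593130, 71)) = Rational(-25072232636, 107281)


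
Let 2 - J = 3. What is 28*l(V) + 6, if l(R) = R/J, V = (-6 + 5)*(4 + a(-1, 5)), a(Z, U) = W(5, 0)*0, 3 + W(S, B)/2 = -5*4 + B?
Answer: 118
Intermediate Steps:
W(S, B) = -46 + 2*B (W(S, B) = -6 + 2*(-5*4 + B) = -6 + 2*(-20 + B) = -6 + (-40 + 2*B) = -46 + 2*B)
a(Z, U) = 0 (a(Z, U) = (-46 + 2*0)*0 = (-46 + 0)*0 = -46*0 = 0)
J = -1 (J = 2 - 1*3 = 2 - 3 = -1)
V = -4 (V = (-6 + 5)*(4 + 0) = -1*4 = -4)
l(R) = -R (l(R) = R/(-1) = R*(-1) = -R)
28*l(V) + 6 = 28*(-1*(-4)) + 6 = 28*4 + 6 = 112 + 6 = 118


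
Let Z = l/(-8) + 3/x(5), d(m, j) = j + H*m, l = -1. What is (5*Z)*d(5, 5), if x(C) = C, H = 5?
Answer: 435/4 ≈ 108.75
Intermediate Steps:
d(m, j) = j + 5*m
Z = 29/40 (Z = -1/(-8) + 3/5 = -1*(-1/8) + 3*(1/5) = 1/8 + 3/5 = 29/40 ≈ 0.72500)
(5*Z)*d(5, 5) = (5*(29/40))*(5 + 5*5) = 29*(5 + 25)/8 = (29/8)*30 = 435/4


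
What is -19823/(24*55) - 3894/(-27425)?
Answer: -107701139/7240200 ≈ -14.875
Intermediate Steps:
-19823/(24*55) - 3894/(-27425) = -19823/1320 - 3894*(-1/27425) = -19823*1/1320 + 3894/27425 = -19823/1320 + 3894/27425 = -107701139/7240200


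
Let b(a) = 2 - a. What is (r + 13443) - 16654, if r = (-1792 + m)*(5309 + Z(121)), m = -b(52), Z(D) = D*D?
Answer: -34756111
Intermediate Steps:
Z(D) = D²
m = 50 (m = -(2 - 1*52) = -(2 - 52) = -1*(-50) = 50)
r = -34752900 (r = (-1792 + 50)*(5309 + 121²) = -1742*(5309 + 14641) = -1742*19950 = -34752900)
(r + 13443) - 16654 = (-34752900 + 13443) - 16654 = -34739457 - 16654 = -34756111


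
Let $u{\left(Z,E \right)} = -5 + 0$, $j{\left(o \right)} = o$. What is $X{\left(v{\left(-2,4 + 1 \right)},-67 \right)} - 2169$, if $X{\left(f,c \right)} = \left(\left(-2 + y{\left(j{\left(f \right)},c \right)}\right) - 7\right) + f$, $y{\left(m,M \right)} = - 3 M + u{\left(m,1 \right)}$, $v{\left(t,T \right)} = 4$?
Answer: $-1978$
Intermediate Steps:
$u{\left(Z,E \right)} = -5$
$y{\left(m,M \right)} = -5 - 3 M$ ($y{\left(m,M \right)} = - 3 M - 5 = -5 - 3 M$)
$X{\left(f,c \right)} = -14 + f - 3 c$ ($X{\left(f,c \right)} = \left(\left(-2 - \left(5 + 3 c\right)\right) - 7\right) + f = \left(\left(-7 - 3 c\right) - 7\right) + f = \left(-14 - 3 c\right) + f = -14 + f - 3 c$)
$X{\left(v{\left(-2,4 + 1 \right)},-67 \right)} - 2169 = \left(-14 + 4 - -201\right) - 2169 = \left(-14 + 4 + 201\right) - 2169 = 191 - 2169 = -1978$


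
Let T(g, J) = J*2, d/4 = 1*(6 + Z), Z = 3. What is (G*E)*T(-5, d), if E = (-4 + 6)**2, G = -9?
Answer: -2592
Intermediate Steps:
d = 36 (d = 4*(1*(6 + 3)) = 4*(1*9) = 4*9 = 36)
T(g, J) = 2*J
E = 4 (E = 2**2 = 4)
(G*E)*T(-5, d) = (-9*4)*(2*36) = -36*72 = -2592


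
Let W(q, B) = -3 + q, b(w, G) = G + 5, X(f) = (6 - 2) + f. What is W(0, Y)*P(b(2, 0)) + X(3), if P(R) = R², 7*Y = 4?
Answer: -68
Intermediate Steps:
X(f) = 4 + f
Y = 4/7 (Y = (⅐)*4 = 4/7 ≈ 0.57143)
b(w, G) = 5 + G
W(0, Y)*P(b(2, 0)) + X(3) = (-3 + 0)*(5 + 0)² + (4 + 3) = -3*5² + 7 = -3*25 + 7 = -75 + 7 = -68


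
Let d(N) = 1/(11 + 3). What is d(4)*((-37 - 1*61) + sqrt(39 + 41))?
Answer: -7 + 2*sqrt(5)/7 ≈ -6.3611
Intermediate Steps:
d(N) = 1/14
d(4)*((-37 - 1*61) + sqrt(39 + 41)) = ((-37 - 1*61) + sqrt(39 + 41))/14 = ((-37 - 61) + sqrt(80))/14 = (-98 + 4*sqrt(5))/14 = -7 + 2*sqrt(5)/7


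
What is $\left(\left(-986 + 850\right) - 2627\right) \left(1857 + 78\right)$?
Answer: $-5346405$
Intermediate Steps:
$\left(\left(-986 + 850\right) - 2627\right) \left(1857 + 78\right) = \left(-136 - 2627\right) 1935 = \left(-2763\right) 1935 = -5346405$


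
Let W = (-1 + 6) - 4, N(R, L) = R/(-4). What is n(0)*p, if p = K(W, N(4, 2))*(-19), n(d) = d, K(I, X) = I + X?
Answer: 0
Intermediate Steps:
N(R, L) = -R/4 (N(R, L) = R*(-1/4) = -R/4)
W = 1 (W = 5 - 4 = 1)
p = 0 (p = (1 - 1/4*4)*(-19) = (1 - 1)*(-19) = 0*(-19) = 0)
n(0)*p = 0*0 = 0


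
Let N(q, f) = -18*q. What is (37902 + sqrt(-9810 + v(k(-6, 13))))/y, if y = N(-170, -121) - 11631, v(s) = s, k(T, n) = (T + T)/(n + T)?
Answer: -12634/2857 - I*sqrt(480774)/59997 ≈ -4.4221 - 0.011557*I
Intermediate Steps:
k(T, n) = 2*T/(T + n) (k(T, n) = (2*T)/(T + n) = 2*T/(T + n))
y = -8571 (y = -18*(-170) - 11631 = 3060 - 11631 = -8571)
(37902 + sqrt(-9810 + v(k(-6, 13))))/y = (37902 + sqrt(-9810 + 2*(-6)/(-6 + 13)))/(-8571) = (37902 + sqrt(-9810 + 2*(-6)/7))*(-1/8571) = (37902 + sqrt(-9810 + 2*(-6)*(1/7)))*(-1/8571) = (37902 + sqrt(-9810 - 12/7))*(-1/8571) = (37902 + sqrt(-68682/7))*(-1/8571) = (37902 + I*sqrt(480774)/7)*(-1/8571) = -12634/2857 - I*sqrt(480774)/59997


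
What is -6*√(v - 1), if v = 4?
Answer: -6*√3 ≈ -10.392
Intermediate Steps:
-6*√(v - 1) = -6*√(4 - 1) = -6*√3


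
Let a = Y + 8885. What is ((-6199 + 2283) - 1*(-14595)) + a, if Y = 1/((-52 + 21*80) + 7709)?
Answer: 182669069/9337 ≈ 19564.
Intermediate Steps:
Y = 1/9337 (Y = 1/((-52 + 1680) + 7709) = 1/(1628 + 7709) = 1/9337 ≈ 0.00010710)
a = 82959246/9337 (a = 1/9337 + 8885 = 82959246/9337 ≈ 8885.0)
((-6199 + 2283) - 1*(-14595)) + a = ((-6199 + 2283) - 1*(-14595)) + 82959246/9337 = (-3916 + 14595) + 82959246/9337 = 10679 + 82959246/9337 = 182669069/9337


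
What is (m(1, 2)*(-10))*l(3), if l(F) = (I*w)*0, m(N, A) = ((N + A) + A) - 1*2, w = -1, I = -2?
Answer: 0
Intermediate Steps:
m(N, A) = -2 + N + 2*A (m(N, A) = ((A + N) + A) - 2 = (N + 2*A) - 2 = -2 + N + 2*A)
l(F) = 0 (l(F) = -2*(-1)*0 = 2*0 = 0)
(m(1, 2)*(-10))*l(3) = ((-2 + 1 + 2*2)*(-10))*0 = ((-2 + 1 + 4)*(-10))*0 = (3*(-10))*0 = -30*0 = 0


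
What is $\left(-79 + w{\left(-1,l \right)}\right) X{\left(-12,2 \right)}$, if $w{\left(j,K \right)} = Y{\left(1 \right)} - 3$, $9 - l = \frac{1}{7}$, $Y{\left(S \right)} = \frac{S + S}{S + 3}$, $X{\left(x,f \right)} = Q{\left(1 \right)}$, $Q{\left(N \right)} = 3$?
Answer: $- \frac{489}{2} \approx -244.5$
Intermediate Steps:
$X{\left(x,f \right)} = 3$
$Y{\left(S \right)} = \frac{2 S}{3 + S}$
$l = \frac{62}{7}$ ($l = 9 - \frac{1}{7} = \frac{62}{7} \approx 8.8571$)
$w{\left(j,K \right)} = - \frac{5}{2}$ ($w{\left(j,K \right)} = 2 \cdot 1 \frac{1}{3 + 1} - 3 = 2 \cdot 1 \cdot \frac{1}{4} - 3 = \frac{1}{2} - 3 = - \frac{5}{2}$)
$\left(-79 + w{\left(-1,l \right)}\right) X{\left(-12,2 \right)} = \left(-79 - \frac{5}{2}\right) 3 = \left(- \frac{163}{2}\right) 3 = - \frac{489}{2}$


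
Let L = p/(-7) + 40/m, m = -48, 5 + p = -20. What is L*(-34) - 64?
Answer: -3299/21 ≈ -157.10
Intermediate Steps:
p = -25 (p = -5 - 20 = -25)
L = 115/42 (L = -25/(-7) + 40/(-48) = -25*(-⅐) + 40*(-1/48) = 25/7 - ⅚ = 115/42 ≈ 2.7381)
L*(-34) - 64 = (115/42)*(-34) - 64 = -1955/21 - 64 = -3299/21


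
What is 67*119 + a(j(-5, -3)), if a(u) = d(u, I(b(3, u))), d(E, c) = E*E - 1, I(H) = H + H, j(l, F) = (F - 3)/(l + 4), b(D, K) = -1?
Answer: 8008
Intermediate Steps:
j(l, F) = (-3 + F)/(4 + l)
I(H) = 2*H
d(E, c) = -1 + E² (d(E, c) = E² - 1 = -1 + E²)
a(u) = -1 + u²
67*119 + a(j(-5, -3)) = 67*119 + (-1 + ((-3 - 3)/(4 - 5))²) = 7973 + (-1 + (-6/(-1))²) = 7973 + (-1 + (-1*(-6))²) = 7973 + (-1 + 6²) = 7973 + (-1 + 36) = 7973 + 35 = 8008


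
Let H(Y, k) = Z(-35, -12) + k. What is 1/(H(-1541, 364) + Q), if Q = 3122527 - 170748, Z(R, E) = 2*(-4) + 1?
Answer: 1/2952136 ≈ 3.3874e-7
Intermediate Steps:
Z(R, E) = -7 (Z(R, E) = -8 + 1 = -7)
H(Y, k) = -7 + k
Q = 2951779
1/(H(-1541, 364) + Q) = 1/((-7 + 364) + 2951779) = 1/(357 + 2951779) = 1/2952136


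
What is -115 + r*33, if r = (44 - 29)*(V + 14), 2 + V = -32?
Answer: -10015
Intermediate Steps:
V = -34 (V = -2 - 32 = -34)
r = -300 (r = (44 - 29)*(-34 + 14) = 15*(-20) = -300)
-115 + r*33 = -115 - 300*33 = -115 - 9900 = -10015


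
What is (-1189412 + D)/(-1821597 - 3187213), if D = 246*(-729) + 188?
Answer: 684279/2504405 ≈ 0.27323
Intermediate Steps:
D = -179146 (D = -179334 + 188 = -179146)
(-1189412 + D)/(-1821597 - 3187213) = (-1189412 - 179146)/(-1821597 - 3187213) = -1368558/(-5008810) = -1368558*(-1/5008810) = 684279/2504405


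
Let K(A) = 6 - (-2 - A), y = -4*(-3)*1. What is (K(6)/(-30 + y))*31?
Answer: -217/9 ≈ -24.111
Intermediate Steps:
y = 12 (y = 12*1 = 12)
K(A) = 8 + A (K(A) = 6 + (2 + A) = 8 + A)
(K(6)/(-30 + y))*31 = ((8 + 6)/(-30 + 12))*31 = (14/(-18))*31 = (14*(-1/18))*31 = -7/9*31 = -217/9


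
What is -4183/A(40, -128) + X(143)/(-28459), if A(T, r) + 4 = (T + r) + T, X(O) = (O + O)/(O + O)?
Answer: 119043945/1479868 ≈ 80.442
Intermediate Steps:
X(O) = 1 (X(O) = (2*O)/((2*O)) = (2*O)*(1/(2*O)) = 1)
A(T, r) = -4 + r + 2*T (A(T, r) = -4 + ((T + r) + T) = -4 + (r + 2*T) = -4 + r + 2*T)
-4183/A(40, -128) + X(143)/(-28459) = -4183/(-4 - 128 + 2*40) + 1/(-28459) = -4183/(-4 - 128 + 80) + 1*(-1/28459) = -4183/(-52) - 1/28459 = -4183*(-1/52) - 1/28459 = 4183/52 - 1/28459 = 119043945/1479868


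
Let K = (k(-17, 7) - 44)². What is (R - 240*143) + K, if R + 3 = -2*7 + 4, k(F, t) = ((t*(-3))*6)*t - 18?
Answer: 856803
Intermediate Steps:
k(F, t) = -18 - 18*t² (k(F, t) = (-3*t*6)*t - 18 = (-18*t)*t - 18 = -18*t² - 18 = -18 - 18*t²)
R = -13 (R = -3 + (-2*7 + 4) = -3 + (-14 + 4) = -3 - 10 = -13)
K = 891136 (K = ((-18 - 18*7²) - 44)² = ((-18 - 18*49) - 44)² = ((-18 - 882) - 44)² = (-900 - 44)² = (-944)² = 891136)
(R - 240*143) + K = (-13 - 240*143) + 891136 = (-13 - 34320) + 891136 = -34333 + 891136 = 856803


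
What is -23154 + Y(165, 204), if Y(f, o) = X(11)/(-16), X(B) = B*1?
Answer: -370475/16 ≈ -23155.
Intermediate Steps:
X(B) = B
Y(f, o) = -11/16 (Y(f, o) = 11/(-16) = 11*(-1/16) = -11/16)
-23154 + Y(165, 204) = -23154 - 11/16 = -370475/16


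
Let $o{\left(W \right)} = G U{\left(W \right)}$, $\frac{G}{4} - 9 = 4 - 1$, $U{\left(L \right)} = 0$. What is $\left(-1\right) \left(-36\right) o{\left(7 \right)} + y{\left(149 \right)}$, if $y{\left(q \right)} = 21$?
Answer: $21$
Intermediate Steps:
$G = 48$ ($G = 36 + 4 \left(4 - 1\right) = 36 + 4 \cdot 3 = 36 + 12 = 48$)
$o{\left(W \right)} = 0$ ($o{\left(W \right)} = 48 \cdot 0 = 0$)
$\left(-1\right) \left(-36\right) o{\left(7 \right)} + y{\left(149 \right)} = \left(-1\right) \left(-36\right) 0 + 21 = 36 \cdot 0 + 21 = 0 + 21 = 21$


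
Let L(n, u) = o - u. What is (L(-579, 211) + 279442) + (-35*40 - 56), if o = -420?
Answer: 277355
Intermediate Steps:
L(n, u) = -420 - u
(L(-579, 211) + 279442) + (-35*40 - 56) = ((-420 - 1*211) + 279442) + (-35*40 - 56) = ((-420 - 211) + 279442) + (-1400 - 56) = (-631 + 279442) - 1456 = 278811 - 1456 = 277355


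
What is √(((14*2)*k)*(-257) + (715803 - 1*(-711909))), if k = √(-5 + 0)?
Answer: 2*√(356928 - 1799*I*√5) ≈ 1194.9 - 6.7332*I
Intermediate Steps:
k = I*√5 (k = √(-5) = I*√5 ≈ 2.2361*I)
√(((14*2)*k)*(-257) + (715803 - 1*(-711909))) = √(((14*2)*(I*√5))*(-257) + (715803 - 1*(-711909))) = √((28*(I*√5))*(-257) + (715803 + 711909)) = √((28*I*√5)*(-257) + 1427712) = √(-7196*I*√5 + 1427712) = √(1427712 - 7196*I*√5)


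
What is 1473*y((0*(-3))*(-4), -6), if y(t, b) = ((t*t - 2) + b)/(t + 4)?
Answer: -2946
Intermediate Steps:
y(t, b) = (-2 + b + t²)/(4 + t) (y(t, b) = ((t² - 2) + b)/(4 + t) = ((-2 + t²) + b)/(4 + t) = (-2 + b + t²)/(4 + t))
1473*y((0*(-3))*(-4), -6) = 1473*((-2 - 6 + ((0*(-3))*(-4))²)/(4 + (0*(-3))*(-4))) = 1473*((-2 - 6 + (0*(-4))²)/(4 + 0*(-4))) = 1473*((-2 - 6 + 0²)/(4 + 0)) = 1473*((-2 - 6 + 0)/4) = 1473*((¼)*(-8)) = 1473*(-2) = -2946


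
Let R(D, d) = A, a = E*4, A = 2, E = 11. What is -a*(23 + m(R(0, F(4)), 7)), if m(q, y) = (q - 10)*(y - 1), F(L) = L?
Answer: 1100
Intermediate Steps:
a = 44 (a = 11*4 = 44)
R(D, d) = 2
m(q, y) = (-1 + y)*(-10 + q) (m(q, y) = (-10 + q)*(-1 + y) = (-1 + y)*(-10 + q))
-a*(23 + m(R(0, F(4)), 7)) = -44*(23 + (10 - 1*2 - 10*7 + 2*7)) = -44*(23 + (10 - 2 - 70 + 14)) = -44*(23 - 48) = -44*(-25) = -1*(-1100) = 1100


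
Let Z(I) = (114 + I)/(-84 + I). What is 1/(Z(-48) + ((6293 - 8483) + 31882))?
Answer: 2/59383 ≈ 3.3680e-5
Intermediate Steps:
Z(I) = (114 + I)/(-84 + I)
1/(Z(-48) + ((6293 - 8483) + 31882)) = 1/((114 - 48)/(-84 - 48) + ((6293 - 8483) + 31882)) = 1/(66/(-132) + (-2190 + 31882)) = 1/(-1/132*66 + 29692) = 1/(-½ + 29692) = 1/(59383/2) = 2/59383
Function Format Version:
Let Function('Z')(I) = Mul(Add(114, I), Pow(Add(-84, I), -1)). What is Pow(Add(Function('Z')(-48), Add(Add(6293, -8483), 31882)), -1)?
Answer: Rational(2, 59383) ≈ 3.3680e-5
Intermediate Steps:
Function('Z')(I) = Mul(Pow(Add(-84, I), -1), Add(114, I))
Pow(Add(Function('Z')(-48), Add(Add(6293, -8483), 31882)), -1) = Pow(Add(Mul(Pow(Add(-84, -48), -1), Add(114, -48)), Add(Add(6293, -8483), 31882)), -1) = Pow(Add(Mul(Pow(-132, -1), 66), Add(-2190, 31882)), -1) = Pow(Add(Mul(Rational(-1, 132), 66), 29692), -1) = Pow(Add(Rational(-1, 2), 29692), -1) = Pow(Rational(59383, 2), -1) = Rational(2, 59383)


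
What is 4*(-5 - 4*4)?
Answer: -84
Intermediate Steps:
4*(-5 - 4*4) = 4*(-5 - 16) = 4*(-21) = -84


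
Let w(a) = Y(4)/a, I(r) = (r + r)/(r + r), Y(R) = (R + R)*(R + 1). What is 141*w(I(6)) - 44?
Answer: 5596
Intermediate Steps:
Y(R) = 2*R*(1 + R) (Y(R) = (2*R)*(1 + R) = 2*R*(1 + R))
I(r) = 1 (I(r) = (2*r)/((2*r)) = (2*r)*(1/(2*r)) = 1)
w(a) = 40/a (w(a) = (2*4*(1 + 4))/a = (2*4*5)/a = 40/a)
141*w(I(6)) - 44 = 141*(40/1) - 44 = 141*(40*1) - 44 = 141*40 - 44 = 5640 - 44 = 5596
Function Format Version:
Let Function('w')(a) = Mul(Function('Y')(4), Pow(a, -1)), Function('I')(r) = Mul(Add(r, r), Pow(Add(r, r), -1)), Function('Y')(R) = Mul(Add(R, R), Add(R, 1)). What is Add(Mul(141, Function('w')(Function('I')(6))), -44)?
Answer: 5596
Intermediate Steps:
Function('Y')(R) = Mul(2, R, Add(1, R)) (Function('Y')(R) = Mul(Mul(2, R), Add(1, R)) = Mul(2, R, Add(1, R)))
Function('I')(r) = 1 (Function('I')(r) = Mul(Mul(2, r), Pow(Mul(2, r), -1)) = Mul(Mul(2, r), Mul(Rational(1, 2), Pow(r, -1))) = 1)
Function('w')(a) = Mul(40, Pow(a, -1)) (Function('w')(a) = Mul(Mul(2, 4, Add(1, 4)), Pow(a, -1)) = Mul(Mul(2, 4, 5), Pow(a, -1)) = Mul(40, Pow(a, -1)))
Add(Mul(141, Function('w')(Function('I')(6))), -44) = Add(Mul(141, Mul(40, Pow(1, -1))), -44) = Add(Mul(141, Mul(40, 1)), -44) = Add(Mul(141, 40), -44) = Add(5640, -44) = 5596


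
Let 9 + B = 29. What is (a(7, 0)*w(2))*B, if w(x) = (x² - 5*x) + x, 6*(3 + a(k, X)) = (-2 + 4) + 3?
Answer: 520/3 ≈ 173.33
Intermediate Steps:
a(k, X) = -13/6 (a(k, X) = -3 + ((-2 + 4) + 3)/6 = -3 + (2 + 3)/6 = -3 + (⅙)*5 = -3 + ⅚ = -13/6)
B = 20 (B = -9 + 29 = 20)
w(x) = x² - 4*x
(a(7, 0)*w(2))*B = -13*(-4 + 2)/3*20 = -13*(-2)/3*20 = -13/6*(-4)*20 = (26/3)*20 = 520/3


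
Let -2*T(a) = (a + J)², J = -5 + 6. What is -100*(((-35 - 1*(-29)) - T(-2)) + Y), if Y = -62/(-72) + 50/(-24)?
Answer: 6050/9 ≈ 672.22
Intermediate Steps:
Y = -11/9 (Y = -62*(-1/72) + 50*(-1/24) = 31/36 - 25/12 = -11/9 ≈ -1.2222)
J = 1
T(a) = -(1 + a)²/2 (T(a) = -(a + 1)²/2 = -(1 + a)²/2)
-100*(((-35 - 1*(-29)) - T(-2)) + Y) = -100*(((-35 - 1*(-29)) - (-1)*(1 - 2)²/2) - 11/9) = -100*(((-35 + 29) - (-1)*(-1)²/2) - 11/9) = -100*((-6 - (-1)/2) - 11/9) = -100*((-6 - 1*(-½)) - 11/9) = -100*((-6 + ½) - 11/9) = -100*(-11/2 - 11/9) = -100*(-121/18) = 6050/9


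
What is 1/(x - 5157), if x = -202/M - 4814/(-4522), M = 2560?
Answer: -2894080/14921917961 ≈ -0.00019395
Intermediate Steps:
x = 2852599/2894080 (x = -202/2560 - 4814/(-4522) = -202*1/2560 - 4814*(-1/4522) = -101/1280 + 2407/2261 = 2852599/2894080 ≈ 0.98567)
1/(x - 5157) = 1/(2852599/2894080 - 5157) = 1/(-14921917961/2894080) = -2894080/14921917961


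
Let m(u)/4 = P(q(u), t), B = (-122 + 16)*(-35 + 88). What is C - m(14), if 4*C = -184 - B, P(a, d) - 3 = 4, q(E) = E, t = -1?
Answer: 2661/2 ≈ 1330.5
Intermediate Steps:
P(a, d) = 7 (P(a, d) = 3 + 4 = 7)
B = -5618 (B = -106*53 = -5618)
m(u) = 28 (m(u) = 4*7 = 28)
C = 2717/2 (C = (-184 - 1*(-5618))/4 = (-184 + 5618)/4 = (¼)*5434 = 2717/2 ≈ 1358.5)
C - m(14) = 2717/2 - 1*28 = 2717/2 - 28 = 2661/2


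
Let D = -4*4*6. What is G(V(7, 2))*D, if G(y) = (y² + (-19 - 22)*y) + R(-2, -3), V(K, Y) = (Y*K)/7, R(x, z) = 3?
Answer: 7200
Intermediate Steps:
V(K, Y) = K*Y/7 (V(K, Y) = (K*Y)*(⅐) = K*Y/7)
G(y) = 3 + y² - 41*y (G(y) = (y² + (-19 - 22)*y) + 3 = (y² - 41*y) + 3 = 3 + y² - 41*y)
D = -96 (D = -16*6 = -96)
G(V(7, 2))*D = (3 + ((⅐)*7*2)² - 41*7*2/7)*(-96) = (3 + 2² - 41*2)*(-96) = (3 + 4 - 82)*(-96) = -75*(-96) = 7200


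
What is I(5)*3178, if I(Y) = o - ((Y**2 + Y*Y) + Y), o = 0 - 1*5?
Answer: -190680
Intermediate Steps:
o = -5 (o = 0 - 5 = -5)
I(Y) = -5 - Y - 2*Y**2 (I(Y) = -5 - ((Y**2 + Y*Y) + Y) = -5 - ((Y**2 + Y**2) + Y) = -5 - (2*Y**2 + Y) = -5 - (Y + 2*Y**2) = -5 + (-Y - 2*Y**2) = -5 - Y - 2*Y**2)
I(5)*3178 = (-5 - 1*5 - 2*5**2)*3178 = (-5 - 5 - 2*25)*3178 = (-5 - 5 - 50)*3178 = -60*3178 = -190680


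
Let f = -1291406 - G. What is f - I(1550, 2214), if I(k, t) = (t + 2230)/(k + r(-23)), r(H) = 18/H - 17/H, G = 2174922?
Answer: -123571229084/35649 ≈ -3.4663e+6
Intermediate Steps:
r(H) = 1/H
I(k, t) = (2230 + t)/(-1/23 + k) (I(k, t) = (t + 2230)/(k + 1/(-23)) = (2230 + t)/(k - 1/23) = (2230 + t)/(-1/23 + k))
f = -3466328 (f = -1291406 - 1*2174922 = -1291406 - 2174922 = -3466328)
f - I(1550, 2214) = -3466328 - 23*(2230 + 2214)/(-1 + 23*1550) = -3466328 - 23*4444/(-1 + 35650) = -3466328 - 23*4444/35649 = -3466328 - 1*102212/35649 = -3466328 - 102212/35649 = -123571229084/35649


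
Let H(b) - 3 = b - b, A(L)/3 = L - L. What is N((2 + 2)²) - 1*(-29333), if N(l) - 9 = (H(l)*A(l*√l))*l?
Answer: 29342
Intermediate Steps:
A(L) = 0 (A(L) = 3*(L - L) = 3*0 = 0)
H(b) = 3 (H(b) = 3 + (b - b) = 3 + 0 = 3)
N(l) = 9 (N(l) = 9 + (3*0)*l = 9 + 0*l = 9 + 0 = 9)
N((2 + 2)²) - 1*(-29333) = 9 - 1*(-29333) = 9 + 29333 = 29342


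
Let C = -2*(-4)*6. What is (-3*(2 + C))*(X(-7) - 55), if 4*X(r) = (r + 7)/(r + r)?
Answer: 8250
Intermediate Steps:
C = 48 (C = 8*6 = 48)
X(r) = (7 + r)/(8*r) (X(r) = ((r + 7)/(r + r))/4 = ((7 + r)/((2*r)))/4 = ((7 + r)*(1/(2*r)))/4 = ((7 + r)/(2*r))/4 = (7 + r)/(8*r))
(-3*(2 + C))*(X(-7) - 55) = (-3*(2 + 48))*((1/8)*(7 - 7)/(-7) - 55) = (-3*50)*((1/8)*(-1/7)*0 - 55) = -150*(0 - 55) = -150*(-55) = 8250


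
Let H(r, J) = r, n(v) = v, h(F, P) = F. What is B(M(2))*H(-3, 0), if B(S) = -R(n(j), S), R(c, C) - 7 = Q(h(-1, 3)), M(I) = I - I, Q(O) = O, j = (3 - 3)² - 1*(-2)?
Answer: 18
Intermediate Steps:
j = 2 (j = 0² + 2 = 0 + 2 = 2)
M(I) = 0
R(c, C) = 6 (R(c, C) = 7 - 1 = 6)
B(S) = -6 (B(S) = -1*6 = -6)
B(M(2))*H(-3, 0) = -6*(-3) = 18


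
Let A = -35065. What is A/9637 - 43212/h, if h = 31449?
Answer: -506397743/101024671 ≈ -5.0126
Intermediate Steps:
A/9637 - 43212/h = -35065/9637 - 43212/31449 = -35065*1/9637 - 43212*1/31449 = -35065/9637 - 14404/10483 = -506397743/101024671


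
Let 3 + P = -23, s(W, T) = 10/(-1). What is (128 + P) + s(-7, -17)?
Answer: 92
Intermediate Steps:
s(W, T) = -10 (s(W, T) = 10*(-1) = -10)
P = -26 (P = -3 - 23 = -26)
(128 + P) + s(-7, -17) = (128 - 26) - 10 = 102 - 10 = 92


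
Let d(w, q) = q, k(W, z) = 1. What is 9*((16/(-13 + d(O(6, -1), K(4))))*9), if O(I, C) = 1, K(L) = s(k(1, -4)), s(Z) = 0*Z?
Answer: -1296/13 ≈ -99.692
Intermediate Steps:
s(Z) = 0
K(L) = 0
9*((16/(-13 + d(O(6, -1), K(4))))*9) = 9*((16/(-13 + 0))*9) = 9*((16/(-13))*9) = 9*(-1/13*16*9) = 9*(-16/13*9) = 9*(-144/13) = -1296/13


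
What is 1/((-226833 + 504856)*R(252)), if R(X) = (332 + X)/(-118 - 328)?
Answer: -223/81182716 ≈ -2.7469e-6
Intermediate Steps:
R(X) = -166/223 - X/446 (R(X) = (332 + X)/(-446) = (332 + X)*(-1/446) = -166/223 - X/446)
1/((-226833 + 504856)*R(252)) = 1/((-226833 + 504856)*(-166/223 - 1/446*252)) = 1/(278023*(-166/223 - 126/223)) = 1/(278023*(-292/223)) = (1/278023)*(-223/292) = -223/81182716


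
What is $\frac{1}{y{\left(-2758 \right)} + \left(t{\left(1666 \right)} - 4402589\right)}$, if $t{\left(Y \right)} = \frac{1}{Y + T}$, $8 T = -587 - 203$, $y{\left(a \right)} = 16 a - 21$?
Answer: $- \frac{6269}{27876600518} \approx -2.2488 \cdot 10^{-7}$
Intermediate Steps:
$y{\left(a \right)} = -21 + 16 a$
$T = - \frac{395}{4}$ ($T = \frac{-587 - 203}{8} = \frac{1}{8} \left(-790\right) = - \frac{395}{4} \approx -98.75$)
$t{\left(Y \right)} = \frac{1}{- \frac{395}{4} + Y}$ ($t{\left(Y \right)} = \frac{1}{Y - \frac{395}{4}} = \frac{1}{- \frac{395}{4} + Y}$)
$\frac{1}{y{\left(-2758 \right)} + \left(t{\left(1666 \right)} - 4402589\right)} = \frac{1}{\left(-21 + 16 \left(-2758\right)\right) - \left(4402589 - \frac{4}{-395 + 4 \cdot 1666}\right)} = \frac{1}{\left(-21 - 44128\right) - \left(4402589 - \frac{4}{-395 + 6664}\right)} = \frac{1}{-44149 - \left(4402589 - \frac{4}{6269}\right)} = \frac{1}{-44149 + \left(4 \cdot \frac{1}{6269} - 4402589\right)} = \frac{1}{-44149 + \left(\frac{4}{6269} - 4402589\right)} = \frac{1}{-44149 - \frac{27599830437}{6269}} = \frac{1}{- \frac{27876600518}{6269}} = - \frac{6269}{27876600518}$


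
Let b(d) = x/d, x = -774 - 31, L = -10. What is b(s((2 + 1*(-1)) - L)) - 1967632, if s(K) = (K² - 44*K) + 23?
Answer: -133798815/68 ≈ -1.9676e+6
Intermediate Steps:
x = -805
s(K) = 23 + K² - 44*K
b(d) = -805/d
b(s((2 + 1*(-1)) - L)) - 1967632 = -805/(23 + ((2 + 1*(-1)) - 1*(-10))² - 44*((2 + 1*(-1)) - 1*(-10))) - 1967632 = -805/(23 + ((2 - 1) + 10)² - 44*((2 - 1) + 10)) - 1967632 = -805/(23 + (1 + 10)² - 44*(1 + 10)) - 1967632 = -805/(23 + 11² - 44*11) - 1967632 = -805/(23 + 121 - 484) - 1967632 = -805/(-340) - 1967632 = -805*(-1/340) - 1967632 = 161/68 - 1967632 = -133798815/68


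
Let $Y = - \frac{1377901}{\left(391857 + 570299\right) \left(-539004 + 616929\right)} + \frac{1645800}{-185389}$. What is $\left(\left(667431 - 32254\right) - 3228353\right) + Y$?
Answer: $- \frac{36044561422937204651689}{13899726831950700} \approx -2.5932 \cdot 10^{6}$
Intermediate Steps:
$Y = - \frac{123395766616228489}{13899726831950700}$ ($Y = - \frac{1377901}{962156 \cdot 77925} + 1645800 \left(- \frac{1}{185389}\right) = - \frac{1377901}{74976006300} - \frac{1645800}{185389} = - \frac{123395766616228489}{13899726831950700} \approx -8.8776$)
$\left(\left(667431 - 32254\right) - 3228353\right) + Y = \left(\left(667431 - 32254\right) - 3228353\right) - \frac{123395766616228489}{13899726831950700} = \left(635177 - 3228353\right) - \frac{123395766616228489}{13899726831950700} = -2593176 - \frac{123395766616228489}{13899726831950700} = - \frac{36044561422937204651689}{13899726831950700}$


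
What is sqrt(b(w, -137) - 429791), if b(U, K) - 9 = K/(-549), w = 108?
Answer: I*sqrt(14392961041)/183 ≈ 655.58*I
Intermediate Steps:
b(U, K) = 9 - K/549 (b(U, K) = 9 + K/(-549) = 9 + K*(-1/549) = 9 - K/549)
sqrt(b(w, -137) - 429791) = sqrt((9 - 1/549*(-137)) - 429791) = sqrt((9 + 137/549) - 429791) = sqrt(5078/549 - 429791) = sqrt(-235950181/549) = I*sqrt(14392961041)/183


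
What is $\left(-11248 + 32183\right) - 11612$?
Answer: $9323$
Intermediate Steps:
$\left(-11248 + 32183\right) - 11612 = 20935 - 11612 = 9323$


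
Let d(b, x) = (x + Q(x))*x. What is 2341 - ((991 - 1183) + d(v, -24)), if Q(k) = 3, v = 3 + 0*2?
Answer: 2029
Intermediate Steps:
v = 3 (v = 3 + 0 = 3)
d(b, x) = x*(3 + x) (d(b, x) = (x + 3)*x = (3 + x)*x = x*(3 + x))
2341 - ((991 - 1183) + d(v, -24)) = 2341 - ((991 - 1183) - 24*(3 - 24)) = 2341 - (-192 - 24*(-21)) = 2341 - (-192 + 504) = 2341 - 1*312 = 2341 - 312 = 2029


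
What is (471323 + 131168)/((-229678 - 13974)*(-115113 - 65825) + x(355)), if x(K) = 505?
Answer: 602491/44085906081 ≈ 1.3666e-5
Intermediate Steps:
(471323 + 131168)/((-229678 - 13974)*(-115113 - 65825) + x(355)) = (471323 + 131168)/((-229678 - 13974)*(-115113 - 65825) + 505) = 602491/(-243652*(-180938) + 505) = 602491/(44085905576 + 505) = 602491/44085906081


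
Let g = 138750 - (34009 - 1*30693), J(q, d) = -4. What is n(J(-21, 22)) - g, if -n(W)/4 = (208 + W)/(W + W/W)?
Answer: -135162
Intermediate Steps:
n(W) = -4*(208 + W)/(1 + W) (n(W) = -4*(208 + W)/(W + W/W) = -4*(208 + W)/(W + 1) = -4*(208 + W)/(1 + W))
g = 135434 (g = 138750 - (34009 - 30693) = 138750 - 1*3316 = 138750 - 3316 = 135434)
n(J(-21, 22)) - g = 4*(-208 - 1*(-4))/(1 - 4) - 1*135434 = 4*(-208 + 4)/(-3) - 135434 = 4*(-⅓)*(-204) - 135434 = 272 - 135434 = -135162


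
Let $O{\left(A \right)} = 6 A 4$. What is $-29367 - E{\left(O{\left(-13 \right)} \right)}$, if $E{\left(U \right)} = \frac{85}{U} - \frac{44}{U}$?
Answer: $- \frac{9162463}{312} \approx -29367.0$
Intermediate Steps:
$O{\left(A \right)} = 24 A$
$E{\left(U \right)} = \frac{41}{U}$
$-29367 - E{\left(O{\left(-13 \right)} \right)} = -29367 - \frac{41}{24 \left(-13\right)} = -29367 - \frac{41}{-312} = -29367 - 41 \left(- \frac{1}{312}\right) = -29367 - - \frac{41}{312} = -29367 + \frac{41}{312} = - \frac{9162463}{312}$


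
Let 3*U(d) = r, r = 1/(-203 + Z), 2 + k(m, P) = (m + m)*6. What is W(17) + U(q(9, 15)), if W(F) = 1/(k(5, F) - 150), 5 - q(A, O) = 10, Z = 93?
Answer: -211/15180 ≈ -0.013900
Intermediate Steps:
k(m, P) = -2 + 12*m (k(m, P) = -2 + (m + m)*6 = -2 + (2*m)*6 = -2 + 12*m)
q(A, O) = -5 (q(A, O) = 5 - 1*10 = 5 - 10 = -5)
r = -1/110 (r = 1/(-203 + 93) = 1/(-110) = -1/110 ≈ -0.0090909)
U(d) = -1/330 (U(d) = (⅓)*(-1/110) = -1/330)
W(F) = -1/92 (W(F) = 1/((-2 + 12*5) - 150) = 1/((-2 + 60) - 150) = 1/(58 - 150) = 1/(-92) = -1/92)
W(17) + U(q(9, 15)) = -1/92 - 1/330 = -211/15180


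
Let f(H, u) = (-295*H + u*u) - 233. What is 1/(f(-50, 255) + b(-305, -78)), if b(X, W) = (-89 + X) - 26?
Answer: 1/79122 ≈ 1.2639e-5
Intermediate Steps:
f(H, u) = -233 + u**2 - 295*H (f(H, u) = (-295*H + u**2) - 233 = (u**2 - 295*H) - 233 = -233 + u**2 - 295*H)
b(X, W) = -115 + X
1/(f(-50, 255) + b(-305, -78)) = 1/((-233 + 255**2 - 295*(-50)) + (-115 - 305)) = 1/((-233 + 65025 + 14750) - 420) = 1/(79542 - 420) = 1/79122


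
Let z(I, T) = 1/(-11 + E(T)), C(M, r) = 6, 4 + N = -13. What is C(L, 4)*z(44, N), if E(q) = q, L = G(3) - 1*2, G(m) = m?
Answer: -3/14 ≈ -0.21429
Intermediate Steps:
N = -17 (N = -4 - 13 = -17)
L = 1 (L = 3 - 1*2 = 3 - 2 = 1)
z(I, T) = 1/(-11 + T)
C(L, 4)*z(44, N) = 6/(-11 - 17) = 6/(-28) = 6*(-1/28) = -3/14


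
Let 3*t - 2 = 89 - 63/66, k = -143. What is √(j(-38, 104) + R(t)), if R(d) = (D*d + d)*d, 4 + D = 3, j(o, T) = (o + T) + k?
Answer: I*√77 ≈ 8.775*I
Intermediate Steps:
j(o, T) = -143 + T + o (j(o, T) = (o + T) - 143 = (T + o) - 143 = -143 + T + o)
D = -1 (D = -4 + 3 = -1)
t = 1981/66 (t = ⅔ + (89 - 63/66)/3 = ⅔ + (89 - 1*21/22)/3 = ⅔ + (89 - 21/22)/3 = ⅔ + (⅓)*(1937/22) = ⅔ + 1937/66 = 1981/66 ≈ 30.015)
R(d) = 0 (R(d) = (-d + d)*d = 0*d = 0)
√(j(-38, 104) + R(t)) = √((-143 + 104 - 38) + 0) = √(-77 + 0) = √(-77) = I*√77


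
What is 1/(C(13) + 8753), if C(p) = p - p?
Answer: 1/8753 ≈ 0.00011425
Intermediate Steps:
C(p) = 0
1/(C(13) + 8753) = 1/(0 + 8753) = 1/8753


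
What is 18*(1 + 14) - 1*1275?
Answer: -1005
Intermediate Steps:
18*(1 + 14) - 1*1275 = 18*15 - 1275 = 270 - 1275 = -1005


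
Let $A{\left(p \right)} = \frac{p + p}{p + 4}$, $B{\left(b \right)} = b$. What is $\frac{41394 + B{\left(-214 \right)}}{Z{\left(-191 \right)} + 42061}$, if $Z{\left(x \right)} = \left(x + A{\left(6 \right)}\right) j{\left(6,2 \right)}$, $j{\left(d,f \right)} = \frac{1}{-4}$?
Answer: $\frac{823600}{842169} \approx 0.97795$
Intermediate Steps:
$j{\left(d,f \right)} = - \frac{1}{4}$
$A{\left(p \right)} = \frac{2 p}{4 + p}$
$Z{\left(x \right)} = - \frac{3}{10} - \frac{x}{4}$ ($Z{\left(x \right)} = \left(x + 2 \cdot 6 \frac{1}{4 + 6}\right) \left(- \frac{1}{4}\right) = \left(x + 2 \cdot 6 \cdot \frac{1}{10}\right) \left(- \frac{1}{4}\right) = \left(x + \frac{6}{5}\right) \left(- \frac{1}{4}\right) = \left(\frac{6}{5} + x\right) \left(- \frac{1}{4}\right) = - \frac{3}{10} - \frac{x}{4}$)
$\frac{41394 + B{\left(-214 \right)}}{Z{\left(-191 \right)} + 42061} = \frac{41394 - 214}{\left(- \frac{3}{10} - - \frac{191}{4}\right) + 42061} = \frac{41180}{\left(- \frac{3}{10} + \frac{191}{4}\right) + 42061} = \frac{41180}{\frac{949}{20} + 42061} = \frac{41180}{\frac{842169}{20}} = 41180 \cdot \frac{20}{842169} = \frac{823600}{842169}$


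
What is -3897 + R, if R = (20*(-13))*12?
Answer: -7017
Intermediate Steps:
R = -3120 (R = -260*12 = -3120)
-3897 + R = -3897 - 3120 = -7017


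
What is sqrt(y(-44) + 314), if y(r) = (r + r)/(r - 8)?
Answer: 6*sqrt(1482)/13 ≈ 17.768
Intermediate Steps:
y(r) = 2*r/(-8 + r) (y(r) = (2*r)/(-8 + r) = 2*r/(-8 + r))
sqrt(y(-44) + 314) = sqrt(2*(-44)/(-8 - 44) + 314) = sqrt(2*(-44)/(-52) + 314) = sqrt(2*(-44)*(-1/52) + 314) = sqrt(22/13 + 314) = sqrt(4104/13) = 6*sqrt(1482)/13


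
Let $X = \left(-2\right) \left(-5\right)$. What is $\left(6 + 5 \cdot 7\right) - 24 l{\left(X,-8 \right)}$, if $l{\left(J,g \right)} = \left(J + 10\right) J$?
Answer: $-4759$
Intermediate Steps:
$X = 10$
$l{\left(J,g \right)} = J \left(10 + J\right)$ ($l{\left(J,g \right)} = \left(10 + J\right) J = J \left(10 + J\right)$)
$\left(6 + 5 \cdot 7\right) - 24 l{\left(X,-8 \right)} = \left(6 + 5 \cdot 7\right) - 24 \cdot 10 \left(10 + 10\right) = \left(6 + 35\right) - 24 \cdot 10 \cdot 20 = 41 - 4800 = -4759$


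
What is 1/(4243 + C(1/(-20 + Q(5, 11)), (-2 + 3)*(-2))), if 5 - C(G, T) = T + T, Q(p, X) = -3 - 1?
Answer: 1/4252 ≈ 0.00023518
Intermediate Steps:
Q(p, X) = -4
C(G, T) = 5 - 2*T (C(G, T) = 5 - (T + T) = 5 - 2*T)
1/(4243 + C(1/(-20 + Q(5, 11)), (-2 + 3)*(-2))) = 1/(4243 + (5 - 2*(-2 + 3)*(-2))) = 1/(4243 + (5 - 2*(-2))) = 1/(4243 + (5 + 4)) = 1/(4243 + 9) = 1/4252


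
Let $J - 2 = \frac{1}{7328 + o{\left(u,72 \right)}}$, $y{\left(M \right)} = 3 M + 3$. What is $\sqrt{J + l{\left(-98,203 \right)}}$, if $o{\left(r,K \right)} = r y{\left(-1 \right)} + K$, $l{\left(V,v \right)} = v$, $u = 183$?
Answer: $\frac{\sqrt{112258074}}{740} \approx 14.318$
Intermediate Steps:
$y{\left(M \right)} = 3 + 3 M$
$o{\left(r,K \right)} = K$ ($o{\left(r,K \right)} = r \left(3 + 3 \left(-1\right)\right) + K = r \left(3 - 3\right) + K = r 0 + K = 0 + K = K$)
$J = \frac{14801}{7400}$ ($J = 2 + \frac{1}{7328 + 72} = 2 + \frac{1}{7400} = \frac{14801}{7400} \approx 2.0001$)
$\sqrt{J + l{\left(-98,203 \right)}} = \sqrt{\frac{14801}{7400} + 203} = \sqrt{\frac{1517001}{7400}} = \frac{\sqrt{112258074}}{740}$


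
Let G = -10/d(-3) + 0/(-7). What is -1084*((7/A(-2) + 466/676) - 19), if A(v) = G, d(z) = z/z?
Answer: 17413376/845 ≈ 20608.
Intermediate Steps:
d(z) = 1
G = -10 (G = -10/1 + 0/(-7) = -10*1 + 0*(-1/7) = -10 + 0 = -10)
A(v) = -10
-1084*((7/A(-2) + 466/676) - 19) = -1084*((7/(-10) + 466/676) - 19) = -1084*((7*(-1/10) + 466*(1/676)) - 19) = -1084*((-7/10 + 233/338) - 19) = -1084*(-9/845 - 19) = -1084*(-16064/845) = 17413376/845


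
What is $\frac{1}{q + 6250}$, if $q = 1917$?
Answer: $\frac{1}{8167} \approx 0.00012244$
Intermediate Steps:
$\frac{1}{q + 6250} = \frac{1}{1917 + 6250} = \frac{1}{8167}$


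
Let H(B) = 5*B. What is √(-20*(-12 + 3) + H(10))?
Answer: √230 ≈ 15.166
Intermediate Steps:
√(-20*(-12 + 3) + H(10)) = √(-20*(-12 + 3) + 5*10) = √(-20*(-9) + 50) = √(180 + 50) = √230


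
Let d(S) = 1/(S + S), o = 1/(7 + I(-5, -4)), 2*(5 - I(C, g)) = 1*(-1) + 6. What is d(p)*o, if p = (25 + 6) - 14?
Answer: 1/323 ≈ 0.0030960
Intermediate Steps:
I(C, g) = 5/2 (I(C, g) = 5 - (1*(-1) + 6)/2 = 5 - (-1 + 6)/2 = 5 - ½*5 = 5 - 5/2 = 5/2)
o = 2/19 (o = 1/(7 + 5/2) = 1/(19/2) = 2/19 ≈ 0.10526)
p = 17 (p = 31 - 14 = 17)
d(S) = 1/(2*S)
d(p)*o = ((½)/17)*(2/19) = ((½)*(1/17))*(2/19) = (1/34)*(2/19) = 1/323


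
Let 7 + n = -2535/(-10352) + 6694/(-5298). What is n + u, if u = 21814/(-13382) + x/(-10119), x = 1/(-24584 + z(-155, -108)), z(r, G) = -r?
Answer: -145877659430934058411/15118868240024824656 ≈ -9.6487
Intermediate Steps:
x = -1/24429 (x = 1/(-24584 - 1*(-155)) = 1/(-24584 + 155) = 1/(-24429) = -1/24429 ≈ -4.0935e-5)
u = -2696178228566/1653995468241 (u = 21814/(-13382) - 1/24429/(-10119) = 21814*(-1/13382) - 1/24429*(-1/10119) = -10907/6691 + 1/247197051 = -2696178228566/1653995468241 ≈ -1.6301)
n = -219890065/27422448 (n = -7 + (-2535/(-10352) + 6694/(-5298)) = -7 + (-2535*(-1/10352) + 6694*(-1/5298)) = -7 + (2535/10352 - 3347/2649) = -7 - 27932929/27422448 = -219890065/27422448 ≈ -8.0186)
n + u = -219890065/27422448 - 2696178228566/1653995468241 = -145877659430934058411/15118868240024824656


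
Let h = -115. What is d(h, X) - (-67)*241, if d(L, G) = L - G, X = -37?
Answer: 16069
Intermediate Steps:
d(h, X) - (-67)*241 = (-115 - 1*(-37)) - (-67)*241 = (-115 + 37) - 1*(-16147) = -78 + 16147 = 16069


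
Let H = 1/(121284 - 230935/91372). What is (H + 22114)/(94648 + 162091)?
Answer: 245061393078654/2845112461524907 ≈ 0.086134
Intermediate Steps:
H = 91372/11081730713 (H = 1/(121284 - 230935*1/91372) = 1/(121284 - 230935/91372) = 1/(11081730713/91372) = 91372/11081730713 ≈ 8.2453e-6)
(H + 22114)/(94648 + 162091) = (91372/11081730713 + 22114)/(94648 + 162091) = (245061393078654/11081730713)/256739 = (245061393078654/11081730713)*(1/256739) = 245061393078654/2845112461524907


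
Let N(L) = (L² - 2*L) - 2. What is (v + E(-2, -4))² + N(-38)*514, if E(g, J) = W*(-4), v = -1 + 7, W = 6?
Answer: 780576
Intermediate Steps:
N(L) = -2 + L² - 2*L
v = 6
E(g, J) = -24 (E(g, J) = 6*(-4) = -24)
(v + E(-2, -4))² + N(-38)*514 = (6 - 24)² + (-2 + (-38)² - 2*(-38))*514 = (-18)² + (-2 + 1444 + 76)*514 = 324 + 1518*514 = 324 + 780252 = 780576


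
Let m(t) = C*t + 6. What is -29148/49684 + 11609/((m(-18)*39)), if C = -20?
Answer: 3090827/13638258 ≈ 0.22663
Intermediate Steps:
m(t) = 6 - 20*t (m(t) = -20*t + 6 = 6 - 20*t)
-29148/49684 + 11609/((m(-18)*39)) = -29148/49684 + 11609/(((6 - 20*(-18))*39)) = -29148*1/49684 + 11609/(((6 + 360)*39)) = -7287/12421 + 11609/((366*39)) = -7287/12421 + 11609/14274 = -7287/12421 + 11609*(1/14274) = -7287/12421 + 893/1098 = 3090827/13638258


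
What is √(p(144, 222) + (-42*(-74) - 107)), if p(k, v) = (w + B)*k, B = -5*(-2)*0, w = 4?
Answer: 7*√73 ≈ 59.808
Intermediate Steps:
B = 0 (B = 10*0 = 0)
p(k, v) = 4*k (p(k, v) = (4 + 0)*k = 4*k)
√(p(144, 222) + (-42*(-74) - 107)) = √(4*144 + (-42*(-74) - 107)) = √(576 + (3108 - 107)) = √(576 + 3001) = √3577 = 7*√73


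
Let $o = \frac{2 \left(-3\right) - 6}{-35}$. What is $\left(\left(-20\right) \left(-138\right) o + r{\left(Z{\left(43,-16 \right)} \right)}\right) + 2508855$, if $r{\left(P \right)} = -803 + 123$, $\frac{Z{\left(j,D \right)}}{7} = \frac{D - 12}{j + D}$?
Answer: $\frac{17563849}{7} \approx 2.5091 \cdot 10^{6}$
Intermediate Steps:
$Z{\left(j,D \right)} = \frac{7 \left(-12 + D\right)}{D + j}$ ($Z{\left(j,D \right)} = 7 \frac{D - 12}{j + D} = 7 \frac{-12 + D}{D + j} = \frac{7 \left(-12 + D\right)}{D + j}$)
$r{\left(P \right)} = -680$
$o = \frac{12}{35}$ ($o = \left(-6 - 6\right) \left(- \frac{1}{35}\right) = \left(-12\right) \left(- \frac{1}{35}\right) = \frac{12}{35} \approx 0.34286$)
$\left(\left(-20\right) \left(-138\right) o + r{\left(Z{\left(43,-16 \right)} \right)}\right) + 2508855 = \left(\left(-20\right) \left(-138\right) \frac{12}{35} - 680\right) + 2508855 = \left(2760 \cdot \frac{12}{35} - 680\right) + 2508855 = \left(\frac{6624}{7} - 680\right) + 2508855 = \frac{1864}{7} + 2508855 = \frac{17563849}{7}$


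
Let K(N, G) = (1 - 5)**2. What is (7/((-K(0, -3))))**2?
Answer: 49/256 ≈ 0.19141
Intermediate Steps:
K(N, G) = 16 (K(N, G) = (-4)**2 = 16)
(7/((-K(0, -3))))**2 = (7/((-1*16)))**2 = (7/(-16))**2 = (7*(-1/16))**2 = (-7/16)**2 = 49/256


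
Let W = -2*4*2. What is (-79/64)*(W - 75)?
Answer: 7189/64 ≈ 112.33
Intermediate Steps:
W = -16 (W = -8*2 = -16)
(-79/64)*(W - 75) = (-79/64)*(-16 - 75) = -79*1/64*(-91) = -79/64*(-91) = 7189/64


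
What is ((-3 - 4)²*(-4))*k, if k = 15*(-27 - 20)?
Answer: 138180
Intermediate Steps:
k = -705 (k = 15*(-47) = -705)
((-3 - 4)²*(-4))*k = ((-3 - 4)²*(-4))*(-705) = ((-7)²*(-4))*(-705) = (49*(-4))*(-705) = -196*(-705) = 138180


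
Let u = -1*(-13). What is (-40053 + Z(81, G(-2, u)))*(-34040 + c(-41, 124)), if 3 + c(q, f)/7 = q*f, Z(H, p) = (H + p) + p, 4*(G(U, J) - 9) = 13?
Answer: 5564606855/2 ≈ 2.7823e+9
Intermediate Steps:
u = 13
G(U, J) = 49/4 (G(U, J) = 9 + (1/4)*13 = 9 + 13/4 = 49/4)
Z(H, p) = H + 2*p
c(q, f) = -21 + 7*f*q (c(q, f) = -21 + 7*(q*f) = -21 + 7*(f*q) = -21 + 7*f*q)
(-40053 + Z(81, G(-2, u)))*(-34040 + c(-41, 124)) = (-40053 + (81 + 2*(49/4)))*(-34040 + (-21 + 7*124*(-41))) = (-40053 + (81 + 49/2))*(-34040 + (-21 - 35588)) = (-40053 + 211/2)*(-34040 - 35609) = -79895/2*(-69649) = 5564606855/2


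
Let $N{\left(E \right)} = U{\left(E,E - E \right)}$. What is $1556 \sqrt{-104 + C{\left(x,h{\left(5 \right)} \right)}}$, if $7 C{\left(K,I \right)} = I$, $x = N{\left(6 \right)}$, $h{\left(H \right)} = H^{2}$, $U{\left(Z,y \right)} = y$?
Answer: $\frac{1556 i \sqrt{4921}}{7} \approx 15593.0 i$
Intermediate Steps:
$N{\left(E \right)} = 0$ ($N{\left(E \right)} = E - E = 0$)
$x = 0$
$C{\left(K,I \right)} = \frac{I}{7}$
$1556 \sqrt{-104 + C{\left(x,h{\left(5 \right)} \right)}} = 1556 \sqrt{-104 + \frac{5^{2}}{7}} = 1556 \sqrt{-104 + \frac{1}{7} \cdot 25} = 1556 \sqrt{-104 + \frac{25}{7}} = 1556 \sqrt{- \frac{703}{7}} = 1556 \frac{i \sqrt{4921}}{7} = \frac{1556 i \sqrt{4921}}{7}$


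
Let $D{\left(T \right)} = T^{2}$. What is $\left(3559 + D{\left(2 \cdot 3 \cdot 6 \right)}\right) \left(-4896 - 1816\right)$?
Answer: $-32586760$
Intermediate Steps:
$\left(3559 + D{\left(2 \cdot 3 \cdot 6 \right)}\right) \left(-4896 - 1816\right) = \left(3559 + \left(2 \cdot 3 \cdot 6\right)^{2}\right) \left(-4896 - 1816\right) = \left(3559 + \left(6 \cdot 6\right)^{2}\right) \left(-4896 + \left(-1826 + 10\right)\right) = \left(3559 + 36^{2}\right) \left(-4896 - 1816\right) = \left(3559 + 1296\right) \left(-6712\right) = 4855 \left(-6712\right) = -32586760$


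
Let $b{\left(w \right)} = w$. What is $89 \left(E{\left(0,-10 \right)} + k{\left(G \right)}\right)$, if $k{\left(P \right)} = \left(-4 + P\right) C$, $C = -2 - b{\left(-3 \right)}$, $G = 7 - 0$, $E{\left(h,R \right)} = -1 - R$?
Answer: $1068$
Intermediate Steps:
$G = 7$ ($G = 7 + 0 = 7$)
$C = 1$ ($C = -2 - -3 = -2 + 3 = 1$)
$k{\left(P \right)} = -4 + P$ ($k{\left(P \right)} = \left(-4 + P\right) 1 = -4 + P$)
$89 \left(E{\left(0,-10 \right)} + k{\left(G \right)}\right) = 89 \left(\left(-1 - -10\right) + \left(-4 + 7\right)\right) = 89 \left(\left(-1 + 10\right) + 3\right) = 89 \left(9 + 3\right) = 89 \cdot 12 = 1068$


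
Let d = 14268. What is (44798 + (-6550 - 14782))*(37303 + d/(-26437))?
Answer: 23141351245638/26437 ≈ 8.7534e+8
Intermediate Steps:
(44798 + (-6550 - 14782))*(37303 + d/(-26437)) = (44798 + (-6550 - 14782))*(37303 + 14268/(-26437)) = (44798 - 21332)*(37303 + 14268*(-1/26437)) = 23466*(37303 - 14268/26437) = 23466*(986165143/26437) = 23141351245638/26437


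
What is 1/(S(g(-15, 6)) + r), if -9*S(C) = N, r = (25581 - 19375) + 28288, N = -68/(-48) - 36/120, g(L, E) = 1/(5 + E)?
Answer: 540/18626693 ≈ 2.8991e-5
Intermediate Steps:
N = 67/60 (N = -68*(-1/48) - 36*1/120 = 17/12 - 3/10 = 67/60 ≈ 1.1167)
r = 34494 (r = 6206 + 28288 = 34494)
S(C) = -67/540 (S(C) = -⅑*67/60 = -67/540)
1/(S(g(-15, 6)) + r) = 1/(-67/540 + 34494) = 1/(18626693/540) = 540/18626693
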